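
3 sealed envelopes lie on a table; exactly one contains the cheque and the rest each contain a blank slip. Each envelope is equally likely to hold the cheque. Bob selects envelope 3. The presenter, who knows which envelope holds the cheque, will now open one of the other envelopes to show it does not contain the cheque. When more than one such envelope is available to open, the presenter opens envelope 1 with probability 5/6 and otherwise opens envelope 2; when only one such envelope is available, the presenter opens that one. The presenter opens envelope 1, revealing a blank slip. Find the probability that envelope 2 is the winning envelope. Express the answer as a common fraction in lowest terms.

6/11

Apply Bayes' rule, conditioning on where the cheque actually is.
If it is in envelope 1 (prior 1/3): the presenter opened envelope 1, so this case is ruled out; weight (1/3)·0 = 0.
If it is in envelope 2 (prior 1/3): only envelope 1 is available, probability 1; weight (1/3)·1 = 1/3.
If it is in envelope 3 (prior 1/3): envelope 1 is available, opened with probability 5/6; weight (1/3)·(5/6) = 5/18.
The weights sum to 11/18.
So P(the cheque in envelope 2 | the presenter opened envelope 1) = (1/3) / (11/18) = 6/11.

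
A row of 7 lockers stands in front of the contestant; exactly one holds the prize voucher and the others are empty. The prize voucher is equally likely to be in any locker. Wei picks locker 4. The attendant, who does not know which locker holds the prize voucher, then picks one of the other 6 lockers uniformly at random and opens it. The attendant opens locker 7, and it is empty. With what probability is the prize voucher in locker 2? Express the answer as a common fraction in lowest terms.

1/6

Because the attendant chose which locker to open without knowing where the prize voucher is, the choice is independent of the prize location. Learning that locker 7 does not hold the prize voucher simply rules out that one location and leaves the remaining 6 lockers still equally likely by symmetry.
So P(the prize voucher in locker 2) = 1/6.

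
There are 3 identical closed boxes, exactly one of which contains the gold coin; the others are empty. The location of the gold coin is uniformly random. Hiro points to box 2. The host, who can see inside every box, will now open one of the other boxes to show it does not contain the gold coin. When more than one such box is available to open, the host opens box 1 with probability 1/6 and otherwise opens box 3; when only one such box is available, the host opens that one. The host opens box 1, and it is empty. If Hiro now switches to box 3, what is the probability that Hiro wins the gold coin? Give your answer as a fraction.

6/7

Condition on the true location of the gold coin.
If it is in box 1 (prior 1/3): the host opened box 1, so this case is ruled out; weight (1/3)·0 = 0.
If it is in box 2 (prior 1/3): box 1 is available, opened with probability 1/6; weight (1/3)·(1/6) = 1/18.
If it is in box 3 (prior 1/3): only box 1 is available, probability 1; weight (1/3)·1 = 1/3.
The weights sum to 7/18.
So P(the gold coin in box 3 | the host opened box 1) = (1/3) / (7/18) = 6/7.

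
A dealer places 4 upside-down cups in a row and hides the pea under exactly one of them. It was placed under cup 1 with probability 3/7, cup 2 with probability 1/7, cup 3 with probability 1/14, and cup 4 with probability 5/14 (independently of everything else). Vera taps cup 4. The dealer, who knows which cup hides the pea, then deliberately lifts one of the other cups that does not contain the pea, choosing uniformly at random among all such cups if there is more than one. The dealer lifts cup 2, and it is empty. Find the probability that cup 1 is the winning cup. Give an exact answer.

Consider each possible location of the pea in turn.
If it is under cup 1 (prior 3/7): the dealer has 2 equally likely choices, so probability 1/2; weight (3/7)·(1/2) = 3/14.
If it is under cup 2 (prior 1/7): the dealer opened cup 2, so this case is ruled out; weight (1/7)·0 = 0.
If it is under cup 3 (prior 1/14): the dealer has 2 equally likely choices, so probability 1/2; weight (1/14)·(1/2) = 1/28.
If it is under cup 4 (prior 5/14): the dealer has 3 equally likely choices, so probability 1/3; weight (5/14)·(1/3) = 5/42.
The weights sum to 31/84.
So P(the pea under cup 1 | the dealer opened cup 2) = (3/14) / (31/84) = 18/31.

18/31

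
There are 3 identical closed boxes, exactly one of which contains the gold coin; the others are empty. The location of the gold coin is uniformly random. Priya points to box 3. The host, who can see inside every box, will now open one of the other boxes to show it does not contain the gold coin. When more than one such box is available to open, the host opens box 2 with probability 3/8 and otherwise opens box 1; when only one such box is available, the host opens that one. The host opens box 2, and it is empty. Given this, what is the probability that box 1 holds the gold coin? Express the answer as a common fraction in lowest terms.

Consider each possible location of the gold coin in turn.
If it is in box 1 (prior 1/3): only box 2 is available, probability 1; weight (1/3)·1 = 1/3.
If it is in box 2 (prior 1/3): the host opened box 2, so this case is ruled out; weight (1/3)·0 = 0.
If it is in box 3 (prior 1/3): box 2 is available, opened with probability 3/8; weight (1/3)·(3/8) = 1/8.
The weights sum to 11/24.
So P(the gold coin in box 1 | the host opened box 2) = (1/3) / (11/24) = 8/11.

8/11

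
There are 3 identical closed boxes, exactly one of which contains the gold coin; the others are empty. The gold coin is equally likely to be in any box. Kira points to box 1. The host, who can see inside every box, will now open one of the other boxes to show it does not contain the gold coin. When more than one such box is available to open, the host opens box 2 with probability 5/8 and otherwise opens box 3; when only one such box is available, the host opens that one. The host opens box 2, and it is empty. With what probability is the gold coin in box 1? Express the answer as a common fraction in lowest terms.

5/13

Condition on the true location of the gold coin.
If it is in box 1 (prior 1/3): box 2 is available, opened with probability 5/8; weight (1/3)·(5/8) = 5/24.
If it is in box 2 (prior 1/3): the host opened box 2, so this case is ruled out; weight (1/3)·0 = 0.
If it is in box 3 (prior 1/3): only box 2 is available, probability 1; weight (1/3)·1 = 1/3.
The weights sum to 13/24.
So P(the gold coin in box 1 | the host opened box 2) = (5/24) / (13/24) = 5/13.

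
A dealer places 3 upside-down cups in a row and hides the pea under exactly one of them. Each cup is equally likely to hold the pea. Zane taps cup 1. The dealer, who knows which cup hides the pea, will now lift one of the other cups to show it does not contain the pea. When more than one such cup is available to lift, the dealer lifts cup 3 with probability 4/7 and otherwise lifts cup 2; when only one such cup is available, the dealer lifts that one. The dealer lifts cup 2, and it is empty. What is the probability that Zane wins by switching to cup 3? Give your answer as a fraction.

7/10

Consider each possible location of the pea in turn.
If it is under cup 1 (prior 1/3): cup 3 is available but not opened, probability 3/7; weight (1/3)·(3/7) = 1/7.
If it is under cup 2 (prior 1/3): the dealer opened cup 2, so this case is ruled out; weight (1/3)·0 = 0.
If it is under cup 3 (prior 1/3): only cup 2 is available, probability 1; weight (1/3)·1 = 1/3.
The weights sum to 10/21.
So P(the pea under cup 3 | the dealer opened cup 2) = (1/3) / (10/21) = 7/10.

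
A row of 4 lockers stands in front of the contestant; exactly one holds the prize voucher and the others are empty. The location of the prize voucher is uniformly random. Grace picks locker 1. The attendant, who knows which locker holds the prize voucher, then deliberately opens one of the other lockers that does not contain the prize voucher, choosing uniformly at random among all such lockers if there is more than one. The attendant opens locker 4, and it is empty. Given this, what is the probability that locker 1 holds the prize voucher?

Apply Bayes' rule, conditioning on where the prize voucher actually is.
If it is in locker 1 (prior 1/4): the attendant has 3 equally likely choices, so probability 1/3; weight (1/4)·(1/3) = 1/12.
If it is in either of lockers 2 and 3 (prior 1/4 each): the attendant has 2 equally likely choices, so probability 1/2; weight (1/4)·(1/2) = 1/8 each.
If it is in locker 4 (prior 1/4): the attendant opened locker 4, so this case is ruled out; weight (1/4)·0 = 0.
The weights sum to 1/3.
So P(the prize voucher in locker 1 | the attendant opened locker 4) = (1/12) / (1/3) = 1/4.

1/4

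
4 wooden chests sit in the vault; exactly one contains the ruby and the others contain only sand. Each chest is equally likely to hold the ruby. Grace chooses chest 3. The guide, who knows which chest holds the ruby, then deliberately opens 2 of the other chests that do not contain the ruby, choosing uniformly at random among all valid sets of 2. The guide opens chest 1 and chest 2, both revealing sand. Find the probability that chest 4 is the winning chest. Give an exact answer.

Condition on the true location of the ruby.
If it is in either of chests 1 and 2 (prior 1/4 each): that chest was opened and seen not to hold the prize — ruled out; weight (1/4)·0 = 0 each.
If it is in chest 3 (prior 1/4): the guide has 3 equally likely choices, so probability 1/3; weight (1/4)·(1/3) = 1/12.
If it is in chest 4 (prior 1/4): the guide has no choice, probability 1; weight (1/4)·1 = 1/4.
The weights sum to 1/3.
So P(the ruby in chest 4 | the guide opened chest 1 and chest 2) = (1/4) / (1/3) = 3/4.

3/4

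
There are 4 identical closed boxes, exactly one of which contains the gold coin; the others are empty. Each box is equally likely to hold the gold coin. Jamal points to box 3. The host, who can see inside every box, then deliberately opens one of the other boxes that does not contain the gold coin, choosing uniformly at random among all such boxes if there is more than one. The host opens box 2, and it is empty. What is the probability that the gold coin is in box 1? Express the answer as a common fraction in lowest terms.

Condition on the true location of the gold coin.
If it is in either of boxes 1 and 4 (prior 1/4 each): the host has 2 equally likely choices, so probability 1/2; weight (1/4)·(1/2) = 1/8 each.
If it is in box 2 (prior 1/4): the host opened box 2, so this case is ruled out; weight (1/4)·0 = 0.
If it is in box 3 (prior 1/4): the host has 3 equally likely choices, so probability 1/3; weight (1/4)·(1/3) = 1/12.
The weights sum to 1/3.
So P(the gold coin in box 1 | the host opened box 2) = (1/8) / (1/3) = 3/8.

3/8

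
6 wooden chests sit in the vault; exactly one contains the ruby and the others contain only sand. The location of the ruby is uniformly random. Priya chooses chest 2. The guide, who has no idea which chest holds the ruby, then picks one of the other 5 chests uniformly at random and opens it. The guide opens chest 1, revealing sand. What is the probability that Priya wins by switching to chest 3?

Apply Bayes' rule, conditioning on where the ruby actually is.
If it is in chest 1 (prior 1/6): the guide opened chest 1, so this case is ruled out; weight (1/6)·0 = 0.
If it is in any of chests 2, 3, 4, 5, and 6 (prior 1/6 each): the guide picks chest 1 with probability 1/5 regardless, and it is not the prize; weight (1/6)·(1/5) = 1/30 each.
The weights sum to 1/6.
So P(the ruby in chest 3 | the guide opened chest 1) = (1/30) / (1/6) = 1/5.

1/5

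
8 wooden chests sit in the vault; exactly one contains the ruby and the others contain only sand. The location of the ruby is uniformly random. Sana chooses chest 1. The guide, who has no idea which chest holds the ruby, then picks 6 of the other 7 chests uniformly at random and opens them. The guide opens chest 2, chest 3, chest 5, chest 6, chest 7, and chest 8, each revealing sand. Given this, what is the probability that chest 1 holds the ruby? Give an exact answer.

1/2

Because the guide chose which chests to open without knowing where the ruby is, the choice is independent of the prize location. Learning that none of the 6 opened chests holds the ruby simply rules out those 6 locations and leaves the remaining 2 chests still equally likely by symmetry.
So P(the ruby in chest 1) = 1/2.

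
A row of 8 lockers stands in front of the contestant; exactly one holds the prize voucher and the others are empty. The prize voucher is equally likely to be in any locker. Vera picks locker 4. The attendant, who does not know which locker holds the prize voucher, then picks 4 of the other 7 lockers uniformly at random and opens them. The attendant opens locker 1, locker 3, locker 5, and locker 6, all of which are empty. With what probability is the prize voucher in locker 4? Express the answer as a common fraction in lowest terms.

Condition on the true location of the prize voucher.
If it is in any of lockers 1, 3, 5, and 6 (prior 1/8 each): that locker was opened and seen not to hold the prize — ruled out; weight (1/8)·0 = 0 each.
If it is in any of lockers 2, 4, 7, and 8 (prior 1/8 each): the attendant picks exactly this set with probability 1/35 regardless, and none is the prize; weight (1/8)·(1/35) = 1/280 each.
The weights sum to 1/70.
So P(the prize voucher in locker 4 | the attendant opened locker 1, locker 3, locker 5, and locker 6) = (1/280) / (1/70) = 1/4.

1/4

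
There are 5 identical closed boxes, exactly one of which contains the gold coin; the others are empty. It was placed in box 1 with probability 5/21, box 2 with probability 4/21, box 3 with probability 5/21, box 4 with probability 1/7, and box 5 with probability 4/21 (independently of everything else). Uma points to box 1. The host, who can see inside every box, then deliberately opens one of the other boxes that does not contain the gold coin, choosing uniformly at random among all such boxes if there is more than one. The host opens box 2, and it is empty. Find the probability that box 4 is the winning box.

Condition on the true location of the gold coin.
If it is in box 1 (prior 5/21): the host has 4 equally likely choices, so probability 1/4; weight (5/21)·(1/4) = 5/84.
If it is in box 2 (prior 4/21): the host opened box 2, so this case is ruled out; weight (4/21)·0 = 0.
If it is in box 3 (prior 5/21): the host has 3 equally likely choices, so probability 1/3; weight (5/21)·(1/3) = 5/63.
If it is in box 4 (prior 1/7): the host has 3 equally likely choices, so probability 1/3; weight (1/7)·(1/3) = 1/21.
If it is in box 5 (prior 4/21): the host has 3 equally likely choices, so probability 1/3; weight (4/21)·(1/3) = 4/63.
The weights sum to 1/4.
So P(the gold coin in box 4 | the host opened box 2) = (1/21) / (1/4) = 4/21.

4/21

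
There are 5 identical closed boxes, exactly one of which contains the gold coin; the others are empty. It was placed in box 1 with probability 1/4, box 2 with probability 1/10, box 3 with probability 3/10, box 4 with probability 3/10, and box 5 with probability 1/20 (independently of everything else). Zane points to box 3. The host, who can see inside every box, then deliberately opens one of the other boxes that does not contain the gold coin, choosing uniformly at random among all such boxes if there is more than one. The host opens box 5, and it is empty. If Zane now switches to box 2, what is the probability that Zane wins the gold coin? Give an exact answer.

4/35

Condition on the true location of the gold coin.
If it is in box 1 (prior 1/4): the host has 3 equally likely choices, so probability 1/3; weight (1/4)·(1/3) = 1/12.
If it is in box 2 (prior 1/10): the host has 3 equally likely choices, so probability 1/3; weight (1/10)·(1/3) = 1/30.
If it is in box 3 (prior 3/10): the host has 4 equally likely choices, so probability 1/4; weight (3/10)·(1/4) = 3/40.
If it is in box 4 (prior 3/10): the host has 3 equally likely choices, so probability 1/3; weight (3/10)·(1/3) = 1/10.
If it is in box 5 (prior 1/20): the host opened box 5, so this case is ruled out; weight (1/20)·0 = 0.
The weights sum to 7/24.
So P(the gold coin in box 2 | the host opened box 5) = (1/30) / (7/24) = 4/35.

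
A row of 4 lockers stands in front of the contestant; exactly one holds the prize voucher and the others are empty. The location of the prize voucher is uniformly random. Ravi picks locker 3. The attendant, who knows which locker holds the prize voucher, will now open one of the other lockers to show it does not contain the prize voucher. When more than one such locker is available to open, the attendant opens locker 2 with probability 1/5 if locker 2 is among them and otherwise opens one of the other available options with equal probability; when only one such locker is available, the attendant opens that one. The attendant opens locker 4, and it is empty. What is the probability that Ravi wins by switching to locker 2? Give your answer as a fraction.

5/17

Apply Bayes' rule, conditioning on where the prize voucher actually is.
If it is in locker 1 (prior 1/4): locker 2 is available but not opened, probability 4/5; weight (1/4)·(4/5) = 1/5.
If it is in locker 2 (prior 1/4): locker 2 holds the prize so is unavailable; the attendant chooses uniformly among the 2 others, probability 1/2; weight (1/4)·(1/2) = 1/8.
If it is in locker 3 (prior 1/4): locker 2 is available but not opened; locker 4 gets probability (1 − 1/5)/2 = 2/5; weight (1/4)·(2/5) = 1/10.
If it is in locker 4 (prior 1/4): the attendant opened locker 4, so this case is ruled out; weight (1/4)·0 = 0.
The weights sum to 17/40.
So P(the prize voucher in locker 2 | the attendant opened locker 4) = (1/8) / (17/40) = 5/17.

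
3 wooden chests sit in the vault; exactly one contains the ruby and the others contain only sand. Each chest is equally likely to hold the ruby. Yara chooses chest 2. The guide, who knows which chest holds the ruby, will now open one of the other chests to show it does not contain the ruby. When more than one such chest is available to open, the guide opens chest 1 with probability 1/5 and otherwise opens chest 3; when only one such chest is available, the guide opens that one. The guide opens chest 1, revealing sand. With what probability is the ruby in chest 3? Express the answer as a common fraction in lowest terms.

5/6

Apply Bayes' rule, conditioning on where the ruby actually is.
If it is in chest 1 (prior 1/3): the guide opened chest 1, so this case is ruled out; weight (1/3)·0 = 0.
If it is in chest 2 (prior 1/3): chest 1 is available, opened with probability 1/5; weight (1/3)·(1/5) = 1/15.
If it is in chest 3 (prior 1/3): only chest 1 is available, probability 1; weight (1/3)·1 = 1/3.
The weights sum to 2/5.
So P(the ruby in chest 3 | the guide opened chest 1) = (1/3) / (2/5) = 5/6.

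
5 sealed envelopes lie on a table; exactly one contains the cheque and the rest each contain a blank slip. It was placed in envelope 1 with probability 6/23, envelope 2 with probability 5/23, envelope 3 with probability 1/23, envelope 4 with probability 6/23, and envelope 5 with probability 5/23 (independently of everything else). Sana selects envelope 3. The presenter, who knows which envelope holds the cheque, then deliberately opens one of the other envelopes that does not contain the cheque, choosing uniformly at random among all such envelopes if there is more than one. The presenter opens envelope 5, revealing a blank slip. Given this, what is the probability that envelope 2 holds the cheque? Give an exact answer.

Consider each possible location of the cheque in turn.
If it is in either of envelopes 1 and 4 (prior 6/23 each): the presenter has 3 equally likely choices, so probability 1/3; weight (6/23)·(1/3) = 2/23 each.
If it is in envelope 2 (prior 5/23): the presenter has 3 equally likely choices, so probability 1/3; weight (5/23)·(1/3) = 5/69.
If it is in envelope 3 (prior 1/23): the presenter has 4 equally likely choices, so probability 1/4; weight (1/23)·(1/4) = 1/92.
If it is in envelope 5 (prior 5/23): the presenter opened envelope 5, so this case is ruled out; weight (5/23)·0 = 0.
The weights sum to 71/276.
So P(the cheque in envelope 2 | the presenter opened envelope 5) = (5/69) / (71/276) = 20/71.

20/71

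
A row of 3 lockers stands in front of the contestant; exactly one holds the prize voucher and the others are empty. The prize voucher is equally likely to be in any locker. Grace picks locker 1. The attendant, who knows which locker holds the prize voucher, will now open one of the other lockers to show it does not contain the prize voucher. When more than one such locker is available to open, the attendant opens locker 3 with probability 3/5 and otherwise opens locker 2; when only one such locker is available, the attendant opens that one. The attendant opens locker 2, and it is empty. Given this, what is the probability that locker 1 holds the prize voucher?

Consider each possible location of the prize voucher in turn.
If it is in locker 1 (prior 1/3): locker 3 is available but not opened, probability 2/5; weight (1/3)·(2/5) = 2/15.
If it is in locker 2 (prior 1/3): the attendant opened locker 2, so this case is ruled out; weight (1/3)·0 = 0.
If it is in locker 3 (prior 1/3): only locker 2 is available, probability 1; weight (1/3)·1 = 1/3.
The weights sum to 7/15.
So P(the prize voucher in locker 1 | the attendant opened locker 2) = (2/15) / (7/15) = 2/7.

2/7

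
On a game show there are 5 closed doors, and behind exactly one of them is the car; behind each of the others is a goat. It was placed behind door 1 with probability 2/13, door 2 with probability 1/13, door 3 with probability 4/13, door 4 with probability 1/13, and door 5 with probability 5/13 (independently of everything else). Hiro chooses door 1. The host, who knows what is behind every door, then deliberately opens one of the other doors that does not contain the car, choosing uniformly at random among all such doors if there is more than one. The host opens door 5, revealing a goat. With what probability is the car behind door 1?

Apply Bayes' rule, conditioning on where the car actually is.
If it is behind door 1 (prior 2/13): the host has 4 equally likely choices, so probability 1/4; weight (2/13)·(1/4) = 1/26.
If it is behind either of doors 2 and 4 (prior 1/13 each): the host has 3 equally likely choices, so probability 1/3; weight (1/13)·(1/3) = 1/39 each.
If it is behind door 3 (prior 4/13): the host has 3 equally likely choices, so probability 1/3; weight (4/13)·(1/3) = 4/39.
If it is behind door 5 (prior 5/13): the host opened door 5, so this case is ruled out; weight (5/13)·0 = 0.
The weights sum to 5/26.
So P(the car behind door 1 | the host opened door 5) = (1/26) / (5/26) = 1/5.

1/5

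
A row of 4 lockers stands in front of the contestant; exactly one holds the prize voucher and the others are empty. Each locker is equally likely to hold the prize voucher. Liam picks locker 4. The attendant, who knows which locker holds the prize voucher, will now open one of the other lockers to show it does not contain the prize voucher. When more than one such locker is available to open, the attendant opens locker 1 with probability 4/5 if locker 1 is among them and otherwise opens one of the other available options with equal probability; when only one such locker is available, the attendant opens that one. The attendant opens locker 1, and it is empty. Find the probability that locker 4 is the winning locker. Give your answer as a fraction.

Apply Bayes' rule, conditioning on where the prize voucher actually is.
If it is in locker 1 (prior 1/4): the attendant opened locker 1, so this case is ruled out; weight (1/4)·0 = 0.
If it is in any of lockers 2, 3, and 4 (prior 1/4 each): locker 1 is available, opened with probability 4/5; weight (1/4)·(4/5) = 1/5 each.
The weights sum to 3/5.
So P(the prize voucher in locker 4 | the attendant opened locker 1) = (1/5) / (3/5) = 1/3.

1/3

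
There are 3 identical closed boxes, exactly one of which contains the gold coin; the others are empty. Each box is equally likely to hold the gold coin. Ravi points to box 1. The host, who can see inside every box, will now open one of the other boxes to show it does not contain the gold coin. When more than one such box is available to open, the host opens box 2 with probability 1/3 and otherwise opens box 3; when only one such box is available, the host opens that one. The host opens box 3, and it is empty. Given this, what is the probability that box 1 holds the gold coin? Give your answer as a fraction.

2/5

Condition on the true location of the gold coin.
If it is in box 1 (prior 1/3): box 2 is available but not opened, probability 2/3; weight (1/3)·(2/3) = 2/9.
If it is in box 2 (prior 1/3): only box 3 is available, probability 1; weight (1/3)·1 = 1/3.
If it is in box 3 (prior 1/3): the host opened box 3, so this case is ruled out; weight (1/3)·0 = 0.
The weights sum to 5/9.
So P(the gold coin in box 1 | the host opened box 3) = (2/9) / (5/9) = 2/5.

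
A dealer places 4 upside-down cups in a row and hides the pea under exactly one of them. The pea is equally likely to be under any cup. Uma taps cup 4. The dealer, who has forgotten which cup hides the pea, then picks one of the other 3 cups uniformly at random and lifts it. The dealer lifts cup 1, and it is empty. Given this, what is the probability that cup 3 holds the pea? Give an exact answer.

1/3

Condition on the true location of the pea.
If it is under cup 1 (prior 1/4): the dealer opened cup 1, so this case is ruled out; weight (1/4)·0 = 0.
If it is under any of cups 2, 3, and 4 (prior 1/4 each): the dealer picks cup 1 with probability 1/3 regardless, and it is not the prize; weight (1/4)·(1/3) = 1/12 each.
The weights sum to 1/4.
So P(the pea under cup 3 | the dealer opened cup 1) = (1/12) / (1/4) = 1/3.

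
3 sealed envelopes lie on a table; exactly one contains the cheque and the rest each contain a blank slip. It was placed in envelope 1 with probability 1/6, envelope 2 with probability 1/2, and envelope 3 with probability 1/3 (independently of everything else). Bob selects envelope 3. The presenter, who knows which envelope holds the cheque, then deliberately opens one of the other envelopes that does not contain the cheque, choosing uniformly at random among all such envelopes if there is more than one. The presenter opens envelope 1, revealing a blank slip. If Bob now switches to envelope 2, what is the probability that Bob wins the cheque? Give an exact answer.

Consider each possible location of the cheque in turn.
If it is in envelope 1 (prior 1/6): the presenter opened envelope 1, so this case is ruled out; weight (1/6)·0 = 0.
If it is in envelope 2 (prior 1/2): the presenter has no choice, probability 1; weight (1/2)·1 = 1/2.
If it is in envelope 3 (prior 1/3): the presenter has 2 equally likely choices, so probability 1/2; weight (1/3)·(1/2) = 1/6.
The weights sum to 2/3.
So P(the cheque in envelope 2 | the presenter opened envelope 1) = (1/2) / (2/3) = 3/4.

3/4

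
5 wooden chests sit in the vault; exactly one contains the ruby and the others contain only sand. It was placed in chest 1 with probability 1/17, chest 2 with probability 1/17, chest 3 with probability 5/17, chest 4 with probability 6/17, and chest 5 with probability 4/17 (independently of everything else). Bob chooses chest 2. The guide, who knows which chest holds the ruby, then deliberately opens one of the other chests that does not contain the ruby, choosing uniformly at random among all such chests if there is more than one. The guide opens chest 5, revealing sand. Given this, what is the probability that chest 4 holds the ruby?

Consider each possible location of the ruby in turn.
If it is in chest 1 (prior 1/17): the guide has 3 equally likely choices, so probability 1/3; weight (1/17)·(1/3) = 1/51.
If it is in chest 2 (prior 1/17): the guide has 4 equally likely choices, so probability 1/4; weight (1/17)·(1/4) = 1/68.
If it is in chest 3 (prior 5/17): the guide has 3 equally likely choices, so probability 1/3; weight (5/17)·(1/3) = 5/51.
If it is in chest 4 (prior 6/17): the guide has 3 equally likely choices, so probability 1/3; weight (6/17)·(1/3) = 2/17.
If it is in chest 5 (prior 4/17): the guide opened chest 5, so this case is ruled out; weight (4/17)·0 = 0.
The weights sum to 1/4.
So P(the ruby in chest 4 | the guide opened chest 5) = (2/17) / (1/4) = 8/17.

8/17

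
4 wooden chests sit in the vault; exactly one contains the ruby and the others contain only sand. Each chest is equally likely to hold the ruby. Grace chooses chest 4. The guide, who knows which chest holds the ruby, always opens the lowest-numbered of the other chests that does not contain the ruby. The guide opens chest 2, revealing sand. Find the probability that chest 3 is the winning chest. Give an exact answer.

Consider each possible location of the ruby in turn.
If it is in chest 1 (prior 1/4): chest 2 is the lowest-numbered option available, probability 1; weight (1/4)·1 = 1/4.
If it is in chest 2 (prior 1/4): the guide opened chest 2, so this case is ruled out; weight (1/4)·0 = 0.
If it is in either of chests 3 and 4 (prior 1/4 each): the guide would have opened chest 1 instead, probability 0; weight (1/4)·0 = 0 each.
The weights sum to 1/4.
So P(the ruby in chest 3 | the guide opened chest 2) = 0 / (1/4) = 0.

0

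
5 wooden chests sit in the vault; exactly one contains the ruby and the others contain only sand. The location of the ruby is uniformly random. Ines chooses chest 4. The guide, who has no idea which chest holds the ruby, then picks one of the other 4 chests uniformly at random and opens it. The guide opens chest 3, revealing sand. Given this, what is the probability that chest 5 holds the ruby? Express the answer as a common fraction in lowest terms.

1/4

Apply Bayes' rule, conditioning on where the ruby actually is.
If it is in any of chests 1, 2, 4, and 5 (prior 1/5 each): the guide picks chest 3 with probability 1/4 regardless, and it is not the prize; weight (1/5)·(1/4) = 1/20 each.
If it is in chest 3 (prior 1/5): the guide opened chest 3, so this case is ruled out; weight (1/5)·0 = 0.
The weights sum to 1/5.
So P(the ruby in chest 5 | the guide opened chest 3) = (1/20) / (1/5) = 1/4.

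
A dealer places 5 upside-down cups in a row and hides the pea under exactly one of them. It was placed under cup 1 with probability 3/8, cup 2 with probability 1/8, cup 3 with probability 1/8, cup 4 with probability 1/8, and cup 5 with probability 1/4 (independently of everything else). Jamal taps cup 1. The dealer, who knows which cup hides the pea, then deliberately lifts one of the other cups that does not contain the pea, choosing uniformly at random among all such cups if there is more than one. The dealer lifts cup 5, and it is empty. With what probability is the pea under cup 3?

Consider each possible location of the pea in turn.
If it is under cup 1 (prior 3/8): the dealer has 4 equally likely choices, so probability 1/4; weight (3/8)·(1/4) = 3/32.
If it is under any of cups 2, 3, and 4 (prior 1/8 each): the dealer has 3 equally likely choices, so probability 1/3; weight (1/8)·(1/3) = 1/24 each.
If it is under cup 5 (prior 1/4): the dealer opened cup 5, so this case is ruled out; weight (1/4)·0 = 0.
The weights sum to 7/32.
So P(the pea under cup 3 | the dealer opened cup 5) = (1/24) / (7/32) = 4/21.

4/21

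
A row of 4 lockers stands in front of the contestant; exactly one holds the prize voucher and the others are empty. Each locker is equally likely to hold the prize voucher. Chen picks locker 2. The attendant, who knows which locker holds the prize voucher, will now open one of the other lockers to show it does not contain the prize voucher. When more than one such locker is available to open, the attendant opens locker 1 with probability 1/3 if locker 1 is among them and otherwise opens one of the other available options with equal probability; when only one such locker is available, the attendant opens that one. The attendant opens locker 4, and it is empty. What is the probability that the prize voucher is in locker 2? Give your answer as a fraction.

Apply Bayes' rule, conditioning on where the prize voucher actually is.
If it is in locker 1 (prior 1/4): locker 1 holds the prize so is unavailable; the attendant chooses uniformly among the 2 others, probability 1/2; weight (1/4)·(1/2) = 1/8.
If it is in locker 2 (prior 1/4): locker 1 is available but not opened; locker 4 gets probability (1 − 1/3)/2 = 1/3; weight (1/4)·(1/3) = 1/12.
If it is in locker 3 (prior 1/4): locker 1 is available but not opened, probability 2/3; weight (1/4)·(2/3) = 1/6.
If it is in locker 4 (prior 1/4): the attendant opened locker 4, so this case is ruled out; weight (1/4)·0 = 0.
The weights sum to 3/8.
So P(the prize voucher in locker 2 | the attendant opened locker 4) = (1/12) / (3/8) = 2/9.

2/9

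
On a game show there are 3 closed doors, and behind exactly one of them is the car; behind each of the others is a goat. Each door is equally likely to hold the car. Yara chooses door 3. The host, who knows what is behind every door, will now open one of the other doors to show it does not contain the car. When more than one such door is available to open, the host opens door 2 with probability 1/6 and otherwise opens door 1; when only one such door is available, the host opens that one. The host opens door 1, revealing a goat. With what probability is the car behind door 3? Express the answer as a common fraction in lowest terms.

Apply Bayes' rule, conditioning on where the car actually is.
If it is behind door 1 (prior 1/3): the host opened door 1, so this case is ruled out; weight (1/3)·0 = 0.
If it is behind door 2 (prior 1/3): only door 1 is available, probability 1; weight (1/3)·1 = 1/3.
If it is behind door 3 (prior 1/3): door 2 is available but not opened, probability 5/6; weight (1/3)·(5/6) = 5/18.
The weights sum to 11/18.
So P(the car behind door 3 | the host opened door 1) = (5/18) / (11/18) = 5/11.

5/11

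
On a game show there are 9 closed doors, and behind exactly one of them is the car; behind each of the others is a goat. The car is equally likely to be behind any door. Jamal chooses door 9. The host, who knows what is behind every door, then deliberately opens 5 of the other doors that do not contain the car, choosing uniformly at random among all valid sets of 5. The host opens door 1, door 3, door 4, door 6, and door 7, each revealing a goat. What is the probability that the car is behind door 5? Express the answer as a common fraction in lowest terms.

Consider each possible location of the car in turn.
If it is behind any of doors 1, 3, 4, 6, and 7 (prior 1/9 each): that door was opened and seen not to hold the prize — ruled out; weight (1/9)·0 = 0 each.
If it is behind any of doors 2, 5, and 8 (prior 1/9 each): the host has 21 equally likely choices, so probability 1/21; weight (1/9)·(1/21) = 1/189 each.
If it is behind door 9 (prior 1/9): the host has 56 equally likely choices, so probability 1/56; weight (1/9)·(1/56) = 1/504.
The weights sum to 1/56.
So P(the car behind door 5 | the host opened door 1, door 3, door 4, door 6, and door 7) = (1/189) / (1/56) = 8/27.

8/27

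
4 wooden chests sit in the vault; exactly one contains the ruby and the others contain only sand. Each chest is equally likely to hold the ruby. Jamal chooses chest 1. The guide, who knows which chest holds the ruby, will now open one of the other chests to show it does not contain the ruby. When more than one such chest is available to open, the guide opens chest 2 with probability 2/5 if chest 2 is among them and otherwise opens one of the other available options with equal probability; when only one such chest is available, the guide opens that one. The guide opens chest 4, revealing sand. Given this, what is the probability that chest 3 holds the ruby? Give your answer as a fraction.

Condition on the true location of the ruby.
If it is in chest 1 (prior 1/4): chest 2 is available but not opened; chest 4 gets probability (1 − 2/5)/2 = 3/10; weight (1/4)·(3/10) = 3/40.
If it is in chest 2 (prior 1/4): chest 2 holds the prize so is unavailable; the guide chooses uniformly among the 2 others, probability 1/2; weight (1/4)·(1/2) = 1/8.
If it is in chest 3 (prior 1/4): chest 2 is available but not opened, probability 3/5; weight (1/4)·(3/5) = 3/20.
If it is in chest 4 (prior 1/4): the guide opened chest 4, so this case is ruled out; weight (1/4)·0 = 0.
The weights sum to 7/20.
So P(the ruby in chest 3 | the guide opened chest 4) = (3/20) / (7/20) = 3/7.

3/7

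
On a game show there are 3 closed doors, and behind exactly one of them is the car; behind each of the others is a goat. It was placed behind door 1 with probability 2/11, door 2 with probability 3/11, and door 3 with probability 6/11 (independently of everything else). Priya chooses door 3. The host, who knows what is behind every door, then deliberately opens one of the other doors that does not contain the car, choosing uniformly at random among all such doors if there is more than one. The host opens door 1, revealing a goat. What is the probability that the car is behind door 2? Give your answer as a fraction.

1/2

Condition on the true location of the car.
If it is behind door 1 (prior 2/11): the host opened door 1, so this case is ruled out; weight (2/11)·0 = 0.
If it is behind door 2 (prior 3/11): the host has no choice, probability 1; weight (3/11)·1 = 3/11.
If it is behind door 3 (prior 6/11): the host has 2 equally likely choices, so probability 1/2; weight (6/11)·(1/2) = 3/11.
The weights sum to 6/11.
So P(the car behind door 2 | the host opened door 1) = (3/11) / (6/11) = 1/2.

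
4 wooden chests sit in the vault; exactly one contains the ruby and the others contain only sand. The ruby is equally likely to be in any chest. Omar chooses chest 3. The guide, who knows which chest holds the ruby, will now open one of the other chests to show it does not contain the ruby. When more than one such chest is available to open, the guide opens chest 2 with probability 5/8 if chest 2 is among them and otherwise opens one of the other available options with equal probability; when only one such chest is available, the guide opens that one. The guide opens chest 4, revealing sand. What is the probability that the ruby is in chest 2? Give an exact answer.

Condition on the true location of the ruby.
If it is in chest 1 (prior 1/4): chest 2 is available but not opened, probability 3/8; weight (1/4)·(3/8) = 3/32.
If it is in chest 2 (prior 1/4): chest 2 holds the prize so is unavailable; the guide chooses uniformly among the 2 others, probability 1/2; weight (1/4)·(1/2) = 1/8.
If it is in chest 3 (prior 1/4): chest 2 is available but not opened; chest 4 gets probability (1 − 5/8)/2 = 3/16; weight (1/4)·(3/16) = 3/64.
If it is in chest 4 (prior 1/4): the guide opened chest 4, so this case is ruled out; weight (1/4)·0 = 0.
The weights sum to 17/64.
So P(the ruby in chest 2 | the guide opened chest 4) = (1/8) / (17/64) = 8/17.

8/17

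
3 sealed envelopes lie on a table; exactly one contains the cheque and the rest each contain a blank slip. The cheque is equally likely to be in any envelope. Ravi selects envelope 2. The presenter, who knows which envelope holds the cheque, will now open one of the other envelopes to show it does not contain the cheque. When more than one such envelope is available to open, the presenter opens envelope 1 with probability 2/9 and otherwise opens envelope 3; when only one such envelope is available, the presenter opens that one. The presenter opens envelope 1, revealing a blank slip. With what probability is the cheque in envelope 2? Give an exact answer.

Consider each possible location of the cheque in turn.
If it is in envelope 1 (prior 1/3): the presenter opened envelope 1, so this case is ruled out; weight (1/3)·0 = 0.
If it is in envelope 2 (prior 1/3): envelope 1 is available, opened with probability 2/9; weight (1/3)·(2/9) = 2/27.
If it is in envelope 3 (prior 1/3): only envelope 1 is available, probability 1; weight (1/3)·1 = 1/3.
The weights sum to 11/27.
So P(the cheque in envelope 2 | the presenter opened envelope 1) = (2/27) / (11/27) = 2/11.

2/11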